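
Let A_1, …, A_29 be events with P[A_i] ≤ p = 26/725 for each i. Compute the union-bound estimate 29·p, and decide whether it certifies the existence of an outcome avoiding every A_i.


Union bound: P[∪_{i=1}^{29} A_i] ≤ Σ_i P[A_i] ≤ 29·p = 29·(26/725) = 26/25.
Numerically: 26/25 ≈ 1.04000.
Is 26/25 < 1? NO.
Since the bound 26/25 is ≥ 1, the union bound is uninformative here; it does NOT by itself certify existence.

29·p = 26/25 ≈ 1.04000; existence NOT certified by the union bound.


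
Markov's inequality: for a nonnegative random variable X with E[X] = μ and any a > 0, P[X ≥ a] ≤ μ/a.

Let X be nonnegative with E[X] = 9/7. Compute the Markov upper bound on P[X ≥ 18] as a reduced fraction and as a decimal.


μ = E[X] = 9/7, a = 18.
Markov: P[X ≥ 18] ≤ μ/a = (9/7)/18 = 1/14.
Numerically: ≈ 0.071.
(Since a = 18 > μ = 1.286, the bound 1/14 is < 1 and informative.)

P[X ≥ 18] ≤ 1/14 ≈ 0.071.


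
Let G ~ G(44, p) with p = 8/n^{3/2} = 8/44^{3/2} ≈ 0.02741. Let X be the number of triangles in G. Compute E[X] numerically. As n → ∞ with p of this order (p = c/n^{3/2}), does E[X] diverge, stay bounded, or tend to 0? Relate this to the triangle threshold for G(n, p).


Number of potential triangles: C(44, 3) = 13244.
Each occurs with probability p³ ≈ (0.02741)³ ≈ 2.059363e-05.
By linearity: E[X] = C(44, 3)·p³ ≈ 13244 · 2.059363e-05 ≈ 0.2727.
Since α = 3/2 > 1, p = c/n^{3/2} = o(1/n) is below the triangle threshold p ~ 1/n. Asymptotically E[X] ~ (c³/6)·n^{3(1−α)} = (8³/6)·n^{-1.5} → 0, so by Markov's inequality G has no triangles w.h.p.

E[X] ≈ 0.2727; in regime p = Θ(1/n^{3/2}) E[X] tends to 0 (below the triangle threshold p ~ 1/n).


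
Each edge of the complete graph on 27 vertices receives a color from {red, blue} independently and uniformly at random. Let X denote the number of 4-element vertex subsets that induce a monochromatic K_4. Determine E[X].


Let X = Σ_S X_S over the C(27, 4) = 17550 subsets S of size 4, where X_S = 1 if the K_4 on S is monochromatic.
For a fixed S, the K_4 on S has C(4, 2) = 6 edges. P[all 6 edges red] = (1/2)^6, and likewise for blue, so P[monochromatic] = 2·(1/2)^6 = 2^{1 − 6} = 1/32.
By linearity: E[X] = C(27, 4) · 2^{1 − 6} = 17550 · 1/32 = 8775/16.
Numerically: E[X] ≈ 548.437500.

E[X] = C(27,4)·2^(1−C(4,2)) = 8775/16 ≈ 548.437500.


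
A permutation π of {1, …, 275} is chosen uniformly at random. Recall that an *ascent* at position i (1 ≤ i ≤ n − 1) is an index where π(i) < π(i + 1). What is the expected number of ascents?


Write X = Σ X_I over i = 1, …, 274, with X_I the indicator of one ascent.
There are 274 indicators.
For each fixed i, the pair (π(i), π(i+1)) is a uniformly random ordered pair of distinct values from {1, …, 275}; by symmetry P[π(i) < π(i+1)] = 1/2.
By linearity: E[X] = 274 · (1/2) = (275 − 1) · (1/2) = 137 ≈ 137.000.

E[X] = 137 = 137.000.


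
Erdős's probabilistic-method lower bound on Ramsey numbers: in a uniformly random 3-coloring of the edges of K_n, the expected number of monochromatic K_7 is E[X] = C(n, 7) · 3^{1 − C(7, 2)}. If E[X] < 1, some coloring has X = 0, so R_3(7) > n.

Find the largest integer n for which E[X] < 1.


We need C(n, 7) · 3^{1 − 21} < 1, i.e. C(n, 7) < 3^{21 − 1} = 3486784401.
Check values of n near the boundary:
  n = 78: C(78, 7) = 2641902120; 2641902120 < 3486784401? YES
  n = 79: C(79, 7) = 2898753715; 2898753715 < 3486784401? YES
  n = 80: C(80, 7) = 3176716400; 3176716400 < 3486784401? YES
  n = 81: C(81, 7) = 3477216600; 3477216600 < 3486784401? YES
  n = 82: C(82, 7) = 3801756816; 3801756816 < 3486784401? NO
The largest n with C(n, 7) < 3486784401 is n = 81 (where E[X] = 42928600/43046721 ≈ 0.997). Hence R_3(7) > 81, i.e. R_3(7) ≥ 82.

Largest n = 81; hence R_3(7) > 81.


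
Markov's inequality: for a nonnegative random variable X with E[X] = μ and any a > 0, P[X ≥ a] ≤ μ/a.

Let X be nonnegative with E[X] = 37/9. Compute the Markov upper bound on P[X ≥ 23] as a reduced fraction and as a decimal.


μ = E[X] = 37/9, a = 23.
Markov: P[X ≥ 23] ≤ μ/a = (37/9)/23 = 37/207.
Numerically: ≈ 0.178744.
(Since a = 23 > μ = 4.111111, the bound 37/207 is < 1 and informative.)

P[X ≥ 23] ≤ 37/207 ≈ 0.178744.


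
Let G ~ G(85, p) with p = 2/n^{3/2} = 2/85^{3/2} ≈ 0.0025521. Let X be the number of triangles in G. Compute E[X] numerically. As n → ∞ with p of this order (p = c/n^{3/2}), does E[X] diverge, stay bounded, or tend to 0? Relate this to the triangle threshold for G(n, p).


Number of potential triangles: C(85, 3) = 98770.
Each occurs with probability p³ ≈ (0.0025521)³ ≈ 1.6622825e-08.
By linearity: E[X] = C(85, 3)·p³ ≈ 98770 · 1.6622825e-08 ≈ 0.00164.
Since α = 3/2 > 1, p = c/n^{3/2} = o(1/n) is below the triangle threshold p ~ 1/n. Asymptotically E[X] ~ (c³/6)·n^{3(1−α)} = (2³/6)·n^{-1.5} → 0, so by Markov's inequality G has no triangles w.h.p.

E[X] ≈ 0.00164; in regime p = Θ(1/n^{3/2}) E[X] tends to 0 (below the triangle threshold p ~ 1/n).


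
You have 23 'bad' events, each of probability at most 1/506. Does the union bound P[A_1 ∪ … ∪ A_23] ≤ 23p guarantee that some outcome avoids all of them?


Union bound: P[∪_{i=1}^{23} A_i] ≤ Σ_i P[A_i] ≤ 23·p = 23·(1/506) = 1/22.
Numerically: 1/22 ≈ 0.045.
Is 1/22 < 1? YES.
Since P[∪ A_i] ≤ 1/22 < 1, the complement has P[∩ A_i^c] ≥ 1 − 1/22 = 21/22 > 0, so some outcome avoids every A_i.

23·p = 1/22 ≈ 0.045; existence CERTIFIED by the union bound.


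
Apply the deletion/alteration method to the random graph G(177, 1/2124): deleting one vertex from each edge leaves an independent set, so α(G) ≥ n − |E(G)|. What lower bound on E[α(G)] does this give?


E[|E(G)|] = C(177, 2)·p = 15576 · (1/2124) = 22/3.
E[α(G)] ≥ n − E[|E(G)|] = 177 − 22/3 = 509/3.
Numerically: ≈ 169.66667.
(This is only a lower bound; the true E[α(G)] may be larger.)

E[α(G)] ≥ 509/3 ≈ 169.66667.


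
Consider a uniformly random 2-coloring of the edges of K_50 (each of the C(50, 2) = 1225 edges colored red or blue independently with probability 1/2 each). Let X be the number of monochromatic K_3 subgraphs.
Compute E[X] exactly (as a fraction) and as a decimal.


Let X = Σ_S X_S over the C(50, 3) = 19600 subsets S of size 3, where X_S = 1 if the K_3 on S is monochromatic.
For a fixed S, the K_3 on S has C(3, 2) = 3 edges. P[all 3 edges red] = (1/2)^3, and likewise for blue, so P[monochromatic] = 2·(1/2)^3 = 2^{1 − 3} = 1/4.
By linearity of expectation: E[X] = C(50, 3) · 2^{1 − 3} = 19600 · 1/4 = 4900.
Numerically: E[X] ≈ 4900.00000.

E[X] = C(50,3)·2^(1−C(3,2)) = 4900 ≈ 4900.00000.


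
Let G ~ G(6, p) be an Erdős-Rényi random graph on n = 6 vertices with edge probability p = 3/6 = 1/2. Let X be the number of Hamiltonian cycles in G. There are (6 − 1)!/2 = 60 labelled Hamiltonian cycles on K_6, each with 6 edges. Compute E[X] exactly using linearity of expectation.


K_6 has (6 − 1)!/2 = 60 labelled Hamiltonian cycles.
For each such Hamiltonian cycle H, let X_H = 1 if all 6 edges of H are present in G. Then P[X_H = 1] = p^{6} = (1/2)^{6} = 1/64.
Summing the indicators: E[X] = Σ_H E[X_H] = 60 · p^{6} = 60 · 1/64 = 15/16.
Numerically: E[X] ≈ 0.938.

E[X] = 60 · (1/2)^{6} = 15/16 ≈ 0.938.


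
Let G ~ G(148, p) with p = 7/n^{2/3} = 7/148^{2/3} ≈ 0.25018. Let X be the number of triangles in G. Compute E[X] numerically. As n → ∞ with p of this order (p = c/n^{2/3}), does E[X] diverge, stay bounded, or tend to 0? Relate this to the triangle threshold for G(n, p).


Number of potential triangles: C(148, 3) = 529396.
Each occurs with probability p³ ≈ (0.25018)³ ≈ 1.5659240e-02.
By linearity: E[X] = C(148, 3)·p³ ≈ 529396 · 1.5659240e-02 ≈ 8289.93919.
Since α = 2/3 < 1, p = c/n^{2/3} ≫ 1/n is above the triangle threshold p ~ 1/n. Asymptotically E[X] ~ (c³/6)·n^{3(1−α)} = (7³/6)·n^{1} → ∞; triangles are abundant w.h.p.

E[X] ≈ 8289.93919; in regime p = Θ(1/n^{2/3}) E[X] diverges (above the triangle threshold p ~ 1/n).


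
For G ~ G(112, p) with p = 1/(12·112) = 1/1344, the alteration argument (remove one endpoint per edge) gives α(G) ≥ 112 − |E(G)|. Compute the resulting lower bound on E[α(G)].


E[|E(G)|] = C(112, 2)·p = 6216 · (1/1344) = 37/8.
E[α(G)] ≥ n − E[|E(G)|] = 112 − 37/8 = 859/8.
Numerically: ≈ 107.3750.
(This is only a lower bound; the true E[α(G)] may be larger.)

E[α(G)] ≥ 859/8 ≈ 107.3750.


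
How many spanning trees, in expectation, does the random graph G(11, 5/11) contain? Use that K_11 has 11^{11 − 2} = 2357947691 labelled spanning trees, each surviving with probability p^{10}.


K_11 has 11^{11 − 2} = 2357947691 labelled spanning trees.
For each such spanning tree H, let X_H = 1 if all 10 edges of H are present in G. Then P[X_H = 1] = p^{10} = (5/11)^{10} = 9765625/25937424601.
Summing the indicators: E[X] = Σ_H E[X_H] = 2357947691 · p^{10} = 2357947691 · 9765625/25937424601 = 9765625/11.
Numerically: E[X] ≈ 8.88e+05.

E[X] = 2357947691 · (5/11)^{10} = 9765625/11 ≈ 8.88e+05.


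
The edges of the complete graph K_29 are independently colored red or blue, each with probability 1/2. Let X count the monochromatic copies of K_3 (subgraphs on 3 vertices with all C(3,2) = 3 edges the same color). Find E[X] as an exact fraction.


Let X = Σ_S X_S over the C(29, 3) = 3654 subsets S of size 3, where X_S = 1 if the K_3 on S is monochromatic.
For a fixed S, the K_3 on S has C(3, 2) = 3 edges. P[all 3 edges red] = (1/2)^3, and likewise for blue, so P[monochromatic] = 2·(1/2)^3 = 2^{1 − 3} = 1/4.
By linearity: E[X] = C(29, 3) · 2^{1 − 3} = 3654 · 1/4 = 1827/2.
Numerically: E[X] ≈ 913.500.

E[X] = C(29,3)·2^(1−C(3,2)) = 1827/2 ≈ 913.500.


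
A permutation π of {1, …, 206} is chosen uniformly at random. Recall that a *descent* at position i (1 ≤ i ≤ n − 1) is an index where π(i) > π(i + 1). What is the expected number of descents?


Write X = Σ X_I over i = 1, …, 205, with X_I the indicator of one descent.
There are 205 indicators.
For each fixed i, the pair (π(i), π(i+1)) is a uniformly random ordered pair of distinct values from {1, …, 206}; by symmetry P[π(i) > π(i+1)] = 1/2.
By linearity: E[X] = 205 · (1/2) = (206 − 1) · (1/2) = 205/2 ≈ 102.50000.

E[X] = 205/2 = 102.50000.


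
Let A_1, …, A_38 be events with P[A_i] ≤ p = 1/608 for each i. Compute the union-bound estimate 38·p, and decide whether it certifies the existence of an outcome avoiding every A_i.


Union bound: P[∪_{i=1}^{38} A_i] ≤ Σ_i P[A_i] ≤ 38·p = 38·(1/608) = 1/16.
Numerically: 1/16 ≈ 0.0625.
Is 1/16 < 1? YES.
Since P[∪ A_i] ≤ 1/16 < 1, the complement has P[∩ A_i^c] ≥ 1 − 1/16 = 15/16 > 0, so some outcome avoids every A_i.

38·p = 1/16 ≈ 0.0625; existence CERTIFIED by the union bound.


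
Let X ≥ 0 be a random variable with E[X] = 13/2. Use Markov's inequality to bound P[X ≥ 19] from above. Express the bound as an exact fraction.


μ = E[X] = 13/2, a = 19.
Markov: P[X ≥ 19] ≤ μ/a = (13/2)/19 = 13/38.
Numerically: ≈ 0.342.
(Since a = 19 > μ = 6.500, the bound 13/38 is < 1 and informative.)

P[X ≥ 19] ≤ 13/38 ≈ 0.342.


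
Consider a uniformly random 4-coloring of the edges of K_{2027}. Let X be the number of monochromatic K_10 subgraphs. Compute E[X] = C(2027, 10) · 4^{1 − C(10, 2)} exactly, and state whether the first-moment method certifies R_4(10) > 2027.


E[X] = C(2027, 10) · 4^{1 − 45} = 315586117401470604332341335 · 4^{−44} = 315586117401470604332341335/309485009821345068724781056.
As a reduced fraction: E[X] = 315586117401470604332341335/309485009821345068724781056 ≈ 1.020.
Is E[X] < 1? NO.
Since E[X] ≥ 1, the first-moment bound is inconclusive at n = 2027; it does NOT by itself certify R_4(10) > 2027.

E[X] = 315586117401470604332341335/309485009821345068724781056 ≈ 1.020; E[X] ≥ 1; first-moment method inconclusive here.


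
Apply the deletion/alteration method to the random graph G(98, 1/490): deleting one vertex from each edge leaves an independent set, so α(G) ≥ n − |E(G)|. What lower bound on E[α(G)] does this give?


E[|E(G)|] = C(98, 2)·p = 4753 · (1/490) = 97/10.
E[α(G)] ≥ n − E[|E(G)|] = 98 − 97/10 = 883/10.
Numerically: ≈ 88.3000.
(This is only a lower bound; the true E[α(G)] may be larger.)

E[α(G)] ≥ 883/10 ≈ 88.3000.


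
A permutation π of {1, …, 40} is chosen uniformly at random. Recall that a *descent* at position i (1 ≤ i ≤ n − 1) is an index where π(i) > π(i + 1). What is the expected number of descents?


Write X = Σ X_I over i = 1, …, 39, with X_I the indicator of one descent.
There are 39 indicators.
For each fixed i, the pair (π(i), π(i+1)) is a uniformly random ordered pair of distinct values from {1, …, 40}; by symmetry P[π(i) > π(i+1)] = 1/2.
By linearity: E[X] = 39 · (1/2) = (40 − 1) · (1/2) = 39/2 ≈ 19.50000.

E[X] = 39/2 = 19.50000.


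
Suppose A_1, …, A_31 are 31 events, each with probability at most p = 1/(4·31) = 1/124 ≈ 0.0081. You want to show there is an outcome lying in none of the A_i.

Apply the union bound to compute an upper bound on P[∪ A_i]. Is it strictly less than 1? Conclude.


Union bound: P[∪_{i=1}^{31} A_i] ≤ Σ_i P[A_i] ≤ 31·p = 31·(1/124) = 1/4.
Numerically: 1/4 ≈ 0.2500.
Is 1/4 < 1? YES.
Since P[∪ A_i] ≤ 1/4 < 1, the complement has P[∩ A_i^c] ≥ 1 − 1/4 = 3/4 > 0, so some outcome avoids every A_i.

31·p = 1/4 ≈ 0.2500; existence CERTIFIED by the union bound.


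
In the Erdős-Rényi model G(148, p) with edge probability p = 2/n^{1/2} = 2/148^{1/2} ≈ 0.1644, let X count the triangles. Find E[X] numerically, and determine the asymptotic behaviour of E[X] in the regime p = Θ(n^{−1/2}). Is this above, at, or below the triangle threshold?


Number of potential triangles: C(148, 3) = 529396.
Each occurs with probability p³ ≈ (0.1644)³ ≈ 4.443216e-03.
By linearity: E[X] = C(148, 3)·p³ ≈ 529396 · 4.443216e-03 ≈ 2352.2207.
Since α = 1/2 < 1, p = c/n^{1/2} ≫ 1/n is above the triangle threshold p ~ 1/n. Asymptotically E[X] ~ (c³/6)·n^{3(1−α)} = (2³/6)·n^{1.5} → ∞; triangles are abundant w.h.p.

E[X] ≈ 2352.2207; in regime p = Θ(1/n^{1/2}) E[X] diverges (above the triangle threshold p ~ 1/n).


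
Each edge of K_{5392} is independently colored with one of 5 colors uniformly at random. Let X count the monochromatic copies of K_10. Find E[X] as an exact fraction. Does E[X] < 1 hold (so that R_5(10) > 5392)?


E[X] = C(5392, 10) · 5^{1 − 45} = 5676873040158402483252283957448 · 5^{−44} = 5676873040158402483252283957448/5684341886080801486968994140625.
As a reduced fraction: E[X] = 5676873040158402483252283957448/5684341886080801486968994140625 ≈ 0.9987.
Is E[X] < 1? YES.
Since E[X] < 1, there exists a 5-coloring of K_{5392} with no monochromatic K_10; hence R_5(10) > 5392.

E[X] = 5676873040158402483252283957448/5684341886080801486968994140625 ≈ 0.9987; E[X] < 1, so R_5(10) > 5392.


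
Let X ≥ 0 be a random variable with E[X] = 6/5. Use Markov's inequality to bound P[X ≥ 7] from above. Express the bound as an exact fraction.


μ = E[X] = 6/5, a = 7.
Markov: P[X ≥ 7] ≤ μ/a = (6/5)/7 = 6/35.
Numerically: ≈ 0.17143.
(Since a = 7 > μ = 1.20000, the bound 6/35 is < 1 and informative.)

P[X ≥ 7] ≤ 6/35 ≈ 0.17143.


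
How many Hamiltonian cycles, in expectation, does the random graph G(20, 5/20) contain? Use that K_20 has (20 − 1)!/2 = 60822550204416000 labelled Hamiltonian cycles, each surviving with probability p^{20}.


K_20 has (20 − 1)!/2 = 60822550204416000 labelled Hamiltonian cycles.
For each such Hamiltonian cycle H, let X_H = 1 if all 20 edges of H are present in G. Then P[X_H = 1] = p^{20} = (1/4)^{20} = 1/1099511627776.
Summing the indicators: E[X] = Σ_H E[X_H] = 60822550204416000 · p^{20} = 60822550204416000 · 1/1099511627776 = 1856156927625/33554432.
Numerically: E[X] ≈ 55317.8.

E[X] = 60822550204416000 · (1/4)^{20} = 1856156927625/33554432 ≈ 55317.8.


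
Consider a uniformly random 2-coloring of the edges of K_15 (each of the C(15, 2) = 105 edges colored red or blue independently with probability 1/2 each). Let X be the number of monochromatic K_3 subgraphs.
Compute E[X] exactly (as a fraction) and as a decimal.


Let X = Σ_S X_S over the C(15, 3) = 455 subsets S of size 3, where X_S = 1 if the K_3 on S is monochromatic.
For a fixed S, the K_3 on S has C(3, 2) = 3 edges. P[all 3 edges red] = (1/2)^3, and likewise for blue, so P[monochromatic] = 2·(1/2)^3 = 2^{1 − 3} = 1/4.
Summing: E[X] = C(15, 3) · 2^{1 − 3} = 455 · 1/4 = 455/4.
Numerically: E[X] ≈ 113.7500.

E[X] = C(15,3)·2^(1−C(3,2)) = 455/4 ≈ 113.7500.


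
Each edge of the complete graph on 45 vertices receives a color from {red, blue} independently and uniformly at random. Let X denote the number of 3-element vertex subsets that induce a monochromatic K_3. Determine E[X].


Let X = Σ_S X_S over the C(45, 3) = 14190 subsets S of size 3, where X_S = 1 if the K_3 on S is monochromatic.
For a fixed S, the K_3 on S has C(3, 2) = 3 edges. P[all 3 edges red] = (1/2)^3, and likewise for blue, so P[monochromatic] = 2·(1/2)^3 = 2^{1 − 3} = 1/4.
Summing: E[X] = C(45, 3) · 2^{1 − 3} = 14190 · 1/4 = 7095/2.
Numerically: E[X] ≈ 3547.50000.

E[X] = C(45,3)·2^(1−C(3,2)) = 7095/2 ≈ 3547.50000.


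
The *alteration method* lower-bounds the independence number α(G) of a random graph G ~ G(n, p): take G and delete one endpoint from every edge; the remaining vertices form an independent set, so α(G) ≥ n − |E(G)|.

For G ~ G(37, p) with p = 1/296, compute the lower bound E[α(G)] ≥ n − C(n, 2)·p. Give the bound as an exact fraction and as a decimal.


E[|E(G)|] = C(37, 2)·p = 666 · (1/296) = 9/4.
E[α(G)] ≥ n − E[|E(G)|] = 37 − 9/4 = 139/4.
Numerically: ≈ 34.750.
(This is only a lower bound; the true E[α(G)] may be larger.)

E[α(G)] ≥ 139/4 ≈ 34.750.


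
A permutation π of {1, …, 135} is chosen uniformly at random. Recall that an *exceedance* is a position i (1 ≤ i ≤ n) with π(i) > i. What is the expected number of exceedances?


Write X = Σ_{i=1}^{135} X_i, where X_i = 1_{π(i) > i}.
For each fixed i, π(i) is uniform over {1, …, 135} (marginal of a uniform permutation), so P[π(i) > i] = (n − i)/n. Summing: Σ_{i=1}^{135} (n − i)/n = (0 + 1 + … + 134)/135 = 135(135 − 1)/(2·135) = (135 − 1)/2.
Hence E[X] = Σ_{i=1}^{135} (135 − i)/135 = 67 ≈ 67.0000.

E[X] = 67 = 67.0000.


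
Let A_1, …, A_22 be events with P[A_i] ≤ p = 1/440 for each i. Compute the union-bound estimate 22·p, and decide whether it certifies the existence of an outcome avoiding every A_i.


Union bound: P[∪_{i=1}^{22} A_i] ≤ Σ_i P[A_i] ≤ 22·p = 22·(1/440) = 1/20.
Numerically: 1/20 ≈ 0.0500.
Is 1/20 < 1? YES.
Since P[∪ A_i] ≤ 1/20 < 1, the complement has P[∩ A_i^c] ≥ 1 − 1/20 = 19/20 > 0, so some outcome avoids every A_i.

22·p = 1/20 ≈ 0.0500; existence CERTIFIED by the union bound.


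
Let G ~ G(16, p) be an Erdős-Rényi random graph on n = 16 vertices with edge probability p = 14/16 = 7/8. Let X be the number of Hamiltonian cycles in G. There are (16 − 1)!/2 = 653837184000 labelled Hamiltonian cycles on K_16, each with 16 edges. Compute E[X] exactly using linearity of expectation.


K_16 has (16 − 1)!/2 = 653837184000 labelled Hamiltonian cycles.
For each such Hamiltonian cycle H, let X_H = 1 if all 16 edges of H are present in G. Then P[X_H = 1] = p^{16} = (7/8)^{16} = 33232930569601/281474976710656.
By linearity of expectation: E[X] = Σ_H E[X_H] = 653837184000 · p^{16} = 653837184000 · 33232930569601/281474976710656 = 21219654042671322112875/274877906944.
Numerically: E[X] ≈ 7.71967e+10.

E[X] = 653837184000 · (7/8)^{16} = 21219654042671322112875/274877906944 ≈ 7.71967e+10.


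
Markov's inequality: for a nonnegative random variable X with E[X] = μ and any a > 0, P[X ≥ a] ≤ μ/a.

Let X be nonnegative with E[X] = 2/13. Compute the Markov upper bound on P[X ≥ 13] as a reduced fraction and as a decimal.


μ = E[X] = 2/13, a = 13.
Markov: P[X ≥ 13] ≤ μ/a = (2/13)/13 = 2/169.
Numerically: ≈ 0.01183.
(Since a = 13 > μ = 0.15385, the bound 2/169 is < 1 and informative.)

P[X ≥ 13] ≤ 2/169 ≈ 0.01183.


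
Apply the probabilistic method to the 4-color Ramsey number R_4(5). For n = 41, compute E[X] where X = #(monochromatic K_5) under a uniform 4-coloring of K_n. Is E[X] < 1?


E[X] = C(41, 5) · 4^{1 − 10} = 749398 · 4^{−9} = 749398/262144.
As a reduced fraction: E[X] = 374699/131072 ≈ 2.858727.
Is E[X] < 1? NO.
Since E[X] ≥ 1, the first-moment bound is inconclusive at n = 41; it does NOT by itself certify R_4(5) > 41.

E[X] = 374699/131072 ≈ 2.858727; E[X] ≥ 1; first-moment method inconclusive here.


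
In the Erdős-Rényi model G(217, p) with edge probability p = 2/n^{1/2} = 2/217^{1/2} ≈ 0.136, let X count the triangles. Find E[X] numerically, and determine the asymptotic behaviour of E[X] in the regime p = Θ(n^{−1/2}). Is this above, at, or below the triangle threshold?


Number of potential triangles: C(217, 3) = 1679580.
Each occurs with probability p³ ≈ (0.136)³ ≈ 2.50265e-03.
By linearity: E[X] = C(217, 3)·p³ ≈ 1679580 · 2.50265e-03 ≈ 4203.403.
Since α = 1/2 < 1, p = c/n^{1/2} ≫ 1/n is above the triangle threshold p ~ 1/n. Asymptotically E[X] ~ (c³/6)·n^{3(1−α)} = (2³/6)·n^{1.5} → ∞; triangles are abundant w.h.p.

E[X] ≈ 4203.403; in regime p = Θ(1/n^{1/2}) E[X] diverges (above the triangle threshold p ~ 1/n).


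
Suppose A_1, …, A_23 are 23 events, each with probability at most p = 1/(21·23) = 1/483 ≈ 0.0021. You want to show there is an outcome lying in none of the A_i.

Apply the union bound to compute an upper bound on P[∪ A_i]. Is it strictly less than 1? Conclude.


Union bound: P[∪_{i=1}^{23} A_i] ≤ Σ_i P[A_i] ≤ 23·p = 23·(1/483) = 1/21.
Numerically: 1/21 ≈ 0.0476.
Is 1/21 < 1? YES.
Since P[∪ A_i] ≤ 1/21 < 1, the complement has P[∩ A_i^c] ≥ 1 − 1/21 = 20/21 > 0, so some outcome avoids every A_i.

23·p = 1/21 ≈ 0.0476; existence CERTIFIED by the union bound.


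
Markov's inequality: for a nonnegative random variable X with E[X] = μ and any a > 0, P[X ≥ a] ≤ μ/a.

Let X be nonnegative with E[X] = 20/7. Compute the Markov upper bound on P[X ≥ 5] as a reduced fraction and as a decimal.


μ = E[X] = 20/7, a = 5.
Markov: P[X ≥ 5] ≤ μ/a = (20/7)/5 = 4/7.
Numerically: ≈ 0.571.
(Since a = 5 > μ = 2.857, the bound 4/7 is < 1 and informative.)

P[X ≥ 5] ≤ 4/7 ≈ 0.571.


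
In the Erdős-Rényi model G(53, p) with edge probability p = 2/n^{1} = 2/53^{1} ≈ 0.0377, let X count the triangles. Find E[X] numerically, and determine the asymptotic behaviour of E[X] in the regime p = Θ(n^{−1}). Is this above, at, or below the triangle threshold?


Number of potential triangles: C(53, 3) = 23426.
Each occurs with probability p³ ≈ (0.0377)³ ≈ 5.37356e-05.
By linearity: E[X] = C(53, 3)·p³ ≈ 23426 · 5.37356e-05 ≈ 1.259.
Here α = 1, so p = 2/n is exactly at the triangle threshold p ~ 1/n. Asymptotically E[X] → c³/6 = 2³/6 = 4/3 ≈ 1.333, a bounded constant. In this regime the triangle count is asymptotically Poisson(c³/6).

E[X] ≈ 1.259; in regime p = Θ(1/n^{1}) E[X] stays bounded (at the triangle threshold p ~ 1/n).


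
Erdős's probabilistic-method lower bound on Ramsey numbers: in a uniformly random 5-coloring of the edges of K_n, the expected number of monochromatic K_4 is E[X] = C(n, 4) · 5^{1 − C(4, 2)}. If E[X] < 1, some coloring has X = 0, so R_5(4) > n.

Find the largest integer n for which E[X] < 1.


We need C(n, 4) · 5^{1 − 6} < 1, i.e. C(n, 4) < 5^{6 − 1} = 3125.
Check values of n near the boundary:
  n = 17: C(17, 4) = 2380; 2380 < 3125? YES
  n = 18: C(18, 4) = 3060; 3060 < 3125? YES
  n = 19: C(19, 4) = 3876; 3876 < 3125? NO
The largest n with C(n, 4) < 3125 is n = 18 (where E[X] = 612/625 ≈ 0.9792000). Hence R_5(4) > 18, i.e. R_5(4) ≥ 19.

Largest n = 18; hence R_5(4) > 18.


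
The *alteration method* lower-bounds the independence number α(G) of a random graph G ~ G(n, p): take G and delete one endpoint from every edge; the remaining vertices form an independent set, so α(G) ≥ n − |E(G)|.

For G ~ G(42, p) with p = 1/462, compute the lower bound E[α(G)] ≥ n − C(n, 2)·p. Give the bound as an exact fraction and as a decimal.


E[|E(G)|] = C(42, 2)·p = 861 · (1/462) = 41/22.
E[α(G)] ≥ n − E[|E(G)|] = 42 − 41/22 = 883/22.
Numerically: ≈ 40.1364.
(This is only a lower bound; the true E[α(G)] may be larger.)

E[α(G)] ≥ 883/22 ≈ 40.1364.


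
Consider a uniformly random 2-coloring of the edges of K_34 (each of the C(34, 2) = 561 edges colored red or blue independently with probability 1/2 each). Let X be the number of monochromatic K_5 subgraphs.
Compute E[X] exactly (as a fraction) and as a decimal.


Let X = Σ_S X_S over the C(34, 5) = 278256 subsets S of size 5, where X_S = 1 if the K_5 on S is monochromatic.
For a fixed S, the K_5 on S has C(5, 2) = 10 edges. P[all 10 edges red] = (1/2)^10, and likewise for blue, so P[monochromatic] = 2·(1/2)^10 = 2^{1 − 10} = 1/512.
By linearity: E[X] = C(34, 5) · 2^{1 − 10} = 278256 · 1/512 = 17391/32.
Numerically: E[X] ≈ 543.469.

E[X] = C(34,5)·2^(1−C(5,2)) = 17391/32 ≈ 543.469.


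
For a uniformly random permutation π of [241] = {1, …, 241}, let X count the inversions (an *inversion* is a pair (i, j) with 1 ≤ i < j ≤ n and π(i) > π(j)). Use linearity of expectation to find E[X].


Write X = Σ X_I over the C(241, 2) = 28920 pairs i < j, with X_I the indicator of one inversion.
There are 28920 indicators.
For each fixed pair i < j, the values π(i) and π(j) are two distinct elements of {1, …, 241} in uniformly random order; by symmetry P[π(i) > π(j)] = 1/2.
By linearity: E[X] = 28920 · (1/2) = C(241, 2) · (1/2) = 28920/2 = 14460 ≈ 14460.00000.

E[X] = 14460 = 14460.00000.


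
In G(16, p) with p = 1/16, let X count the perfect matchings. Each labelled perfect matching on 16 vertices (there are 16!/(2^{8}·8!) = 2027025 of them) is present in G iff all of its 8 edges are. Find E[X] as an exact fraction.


K_16 has 16!/(2^{8}·8!) = 2027025 labelled perfect matchings.
For each such perfect matching H, let X_H = 1 if all 8 edges of H are present in G. Then P[X_H = 1] = p^{8} = (1/16)^{8} = 1/4294967296.
Summing the indicators: E[X] = Σ_H E[X_H] = 2027025 · p^{8} = 2027025 · 1/4294967296 = 2027025/4294967296.
Numerically: E[X] ≈ 0.000472.

E[X] = 2027025 · (1/16)^{8} = 2027025/4294967296 ≈ 0.000472.


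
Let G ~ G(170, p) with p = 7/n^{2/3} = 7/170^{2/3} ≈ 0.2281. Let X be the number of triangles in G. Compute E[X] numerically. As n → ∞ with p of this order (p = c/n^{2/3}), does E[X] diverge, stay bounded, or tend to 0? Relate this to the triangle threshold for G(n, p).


Number of potential triangles: C(170, 3) = 804440.
Each occurs with probability p³ ≈ (0.2281)³ ≈ 1.186851e-02.
By linearity: E[X] = C(170, 3)·p³ ≈ 804440 · 1.186851e-02 ≈ 9547.5059.
Since α = 2/3 < 1, p = c/n^{2/3} ≫ 1/n is above the triangle threshold p ~ 1/n. Asymptotically E[X] ~ (c³/6)·n^{3(1−α)} = (7³/6)·n^{1} → ∞; triangles are abundant w.h.p.

E[X] ≈ 9547.5059; in regime p = Θ(1/n^{2/3}) E[X] diverges (above the triangle threshold p ~ 1/n).


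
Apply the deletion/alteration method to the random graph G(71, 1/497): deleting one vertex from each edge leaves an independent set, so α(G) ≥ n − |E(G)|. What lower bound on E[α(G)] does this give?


E[|E(G)|] = C(71, 2)·p = 2485 · (1/497) = 5.
E[α(G)] ≥ n − E[|E(G)|] = 71 − 5 = 66.
Numerically: ≈ 66.0000.
(This is only a lower bound; the true E[α(G)] may be larger.)

E[α(G)] ≥ 66 ≈ 66.0000.


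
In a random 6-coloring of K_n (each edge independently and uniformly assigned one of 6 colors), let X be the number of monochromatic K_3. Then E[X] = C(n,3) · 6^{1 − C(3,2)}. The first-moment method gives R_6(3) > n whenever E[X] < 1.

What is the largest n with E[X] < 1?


We need C(n, 3) · 6^{1 − 3} < 1, i.e. C(n, 3) < 6^{3 − 1} = 36.
Check values of n near the boundary:
  n = 3: C(3, 3) = 1; 1 < 36? YES
  n = 4: C(4, 3) = 4; 4 < 36? YES
  n = 5: C(5, 3) = 10; 10 < 36? YES
  n = 6: C(6, 3) = 20; 20 < 36? YES
  n = 7: C(7, 3) = 35; 35 < 36? YES
  n = 8: C(8, 3) = 56; 56 < 36? NO
  n = 9: C(9, 3) = 84; 84 < 36? NO
  n = 10: C(10, 3) = 120; 120 < 36? NO
The largest n with C(n, 3) < 36 is n = 7 (where E[X] = 35/36 ≈ 0.97222). Hence R_6(3) > 7, i.e. R_6(3) ≥ 8.

Largest n = 7; hence R_6(3) > 7.


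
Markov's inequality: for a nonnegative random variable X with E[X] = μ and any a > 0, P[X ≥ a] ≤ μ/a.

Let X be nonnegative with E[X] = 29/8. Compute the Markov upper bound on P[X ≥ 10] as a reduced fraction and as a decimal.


μ = E[X] = 29/8, a = 10.
Markov: P[X ≥ 10] ≤ μ/a = (29/8)/10 = 29/80.
Numerically: ≈ 0.362.
(Since a = 10 > μ = 3.625, the bound 29/80 is < 1 and informative.)

P[X ≥ 10] ≤ 29/80 ≈ 0.362.


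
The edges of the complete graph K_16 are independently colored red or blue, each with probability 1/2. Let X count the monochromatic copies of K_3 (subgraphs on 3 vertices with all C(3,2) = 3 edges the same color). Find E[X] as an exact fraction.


Let X = Σ_S X_S over the C(16, 3) = 560 subsets S of size 3, where X_S = 1 if the K_3 on S is monochromatic.
For a fixed S, the K_3 on S has C(3, 2) = 3 edges. P[all 3 edges red] = (1/2)^3, and likewise for blue, so P[monochromatic] = 2·(1/2)^3 = 2^{1 − 3} = 1/4.
Summing: E[X] = C(16, 3) · 2^{1 − 3} = 560 · 1/4 = 140.
Numerically: E[X] ≈ 140.000.

E[X] = C(16,3)·2^(1−C(3,2)) = 140 ≈ 140.000.


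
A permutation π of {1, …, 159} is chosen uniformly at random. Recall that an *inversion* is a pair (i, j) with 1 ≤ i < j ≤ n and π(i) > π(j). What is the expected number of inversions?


Write X = Σ X_I over the C(159, 2) = 12561 pairs i < j, with X_I the indicator of one inversion.
There are 12561 indicators.
For each fixed pair i < j, the values π(i) and π(j) are two distinct elements of {1, …, 159} in uniformly random order; by symmetry P[π(i) > π(j)] = 1/2.
By linearity: E[X] = 12561 · (1/2) = C(159, 2) · (1/2) = 12561/2 = 12561/2 ≈ 6280.50000.

E[X] = 12561/2 = 6280.50000.


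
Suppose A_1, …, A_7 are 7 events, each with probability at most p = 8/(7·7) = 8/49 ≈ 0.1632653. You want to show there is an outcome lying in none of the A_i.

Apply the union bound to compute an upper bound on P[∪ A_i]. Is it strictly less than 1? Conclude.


Union bound: P[∪_{i=1}^{7} A_i] ≤ Σ_i P[A_i] ≤ 7·p = 7·(8/49) = 8/7.
Numerically: 8/7 ≈ 1.1428571.
Is 8/7 < 1? NO.
Since the bound 8/7 is ≥ 1, the union bound is uninformative here; it does NOT by itself certify existence.

7·p = 8/7 ≈ 1.1428571; existence NOT certified by the union bound.


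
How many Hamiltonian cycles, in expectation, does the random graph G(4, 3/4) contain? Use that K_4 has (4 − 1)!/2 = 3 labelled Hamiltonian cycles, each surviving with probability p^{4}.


K_4 has (4 − 1)!/2 = 3 labelled Hamiltonian cycles.
For each such Hamiltonian cycle H, let X_H = 1 if all 4 edges of H are present in G. Then P[X_H = 1] = p^{4} = (3/4)^{4} = 81/256.
By linearity: E[X] = Σ_H E[X_H] = 3 · p^{4} = 3 · 81/256 = 243/256.
Numerically: E[X] ≈ 0.94922.

E[X] = 3 · (3/4)^{4} = 243/256 ≈ 0.94922.


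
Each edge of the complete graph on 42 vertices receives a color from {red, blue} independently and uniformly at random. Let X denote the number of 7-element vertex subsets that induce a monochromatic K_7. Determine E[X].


Let X = Σ_S X_S over the C(42, 7) = 26978328 subsets S of size 7, where X_S = 1 if the K_7 on S is monochromatic.
For a fixed S, the K_7 on S has C(7, 2) = 21 edges. P[all 21 edges red] = (1/2)^21, and likewise for blue, so P[monochromatic] = 2·(1/2)^21 = 2^{1 − 21} = 1/1048576.
By linearity: E[X] = C(42, 7) · 2^{1 − 21} = 26978328 · 1/1048576 = 3372291/131072.
Numerically: E[X] ≈ 25.728539.

E[X] = C(42,7)·2^(1−C(7,2)) = 3372291/131072 ≈ 25.728539.


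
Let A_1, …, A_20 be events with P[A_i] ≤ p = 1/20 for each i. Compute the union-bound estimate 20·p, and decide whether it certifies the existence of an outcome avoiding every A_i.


Union bound: P[∪_{i=1}^{20} A_i] ≤ Σ_i P[A_i] ≤ 20·p = 20·(1/20) = 1.
Numerically: 1 ≈ 1.000.
Is 1 < 1? NO.
Since the bound 1 is ≥ 1, the union bound is uninformative here; it does NOT by itself certify existence.

20·p = 1 ≈ 1.000; existence NOT certified by the union bound.


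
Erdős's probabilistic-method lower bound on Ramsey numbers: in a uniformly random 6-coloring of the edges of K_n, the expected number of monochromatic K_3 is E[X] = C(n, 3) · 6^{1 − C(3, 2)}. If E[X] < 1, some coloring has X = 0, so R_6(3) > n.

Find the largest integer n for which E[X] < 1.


We need C(n, 3) · 6^{1 − 3} < 1, i.e. C(n, 3) < 6^{3 − 1} = 36.
Check values of n near the boundary:
  n = 4: C(4, 3) = 4; 4 < 36? YES
  n = 5: C(5, 3) = 10; 10 < 36? YES
  n = 6: C(6, 3) = 20; 20 < 36? YES
  n = 7: C(7, 3) = 35; 35 < 36? YES
  n = 8: C(8, 3) = 56; 56 < 36? NO
  n = 9: C(9, 3) = 84; 84 < 36? NO
  n = 10: C(10, 3) = 120; 120 < 36? NO
The largest n with C(n, 3) < 36 is n = 7 (where E[X] = 35/36 ≈ 0.972). Hence R_6(3) > 7, i.e. R_6(3) ≥ 8.

Largest n = 7; hence R_6(3) > 7.


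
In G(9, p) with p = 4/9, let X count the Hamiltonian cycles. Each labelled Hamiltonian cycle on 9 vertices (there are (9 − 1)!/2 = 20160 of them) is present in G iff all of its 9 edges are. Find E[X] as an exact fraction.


K_9 has (9 − 1)!/2 = 20160 labelled Hamiltonian cycles.
For each such Hamiltonian cycle H, let X_H = 1 if all 9 edges of H are present in G. Then P[X_H = 1] = p^{9} = (4/9)^{9} = 262144/387420489.
Summing the indicators: E[X] = Σ_H E[X_H] = 20160 · p^{9} = 20160 · 262144/387420489 = 587202560/43046721.
Numerically: E[X] ≈ 13.641.

E[X] = 20160 · (4/9)^{9} = 587202560/43046721 ≈ 13.641.


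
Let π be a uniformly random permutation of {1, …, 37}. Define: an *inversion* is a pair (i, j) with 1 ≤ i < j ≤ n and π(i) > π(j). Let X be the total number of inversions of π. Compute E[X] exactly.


Write X = Σ X_I over the C(37, 2) = 666 pairs i < j, with X_I the indicator of one inversion.
There are 666 indicators.
For each fixed pair i < j, the values π(i) and π(j) are two distinct elements of {1, …, 37} in uniformly random order; by symmetry P[π(i) > π(j)] = 1/2.
By linearity: E[X] = 666 · (1/2) = C(37, 2) · (1/2) = 666/2 = 333 ≈ 333.000000.

E[X] = 333 = 333.000000.


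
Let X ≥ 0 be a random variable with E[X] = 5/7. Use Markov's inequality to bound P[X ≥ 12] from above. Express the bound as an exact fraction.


μ = E[X] = 5/7, a = 12.
Markov: P[X ≥ 12] ≤ μ/a = (5/7)/12 = 5/84.
Numerically: ≈ 0.059524.
(Since a = 12 > μ = 0.714286, the bound 5/84 is < 1 and informative.)

P[X ≥ 12] ≤ 5/84 ≈ 0.059524.


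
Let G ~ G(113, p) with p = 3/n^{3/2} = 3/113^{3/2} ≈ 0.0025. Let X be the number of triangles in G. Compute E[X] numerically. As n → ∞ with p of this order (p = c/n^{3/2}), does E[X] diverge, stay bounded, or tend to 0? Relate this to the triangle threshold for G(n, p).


Number of potential triangles: C(113, 3) = 234136.
Each occurs with probability p³ ≈ (0.0025)³ ≈ 1.55780e-08.
By linearity: E[X] = C(113, 3)·p³ ≈ 234136 · 1.55780e-08 ≈ 0.004.
Since α = 3/2 > 1, p = c/n^{3/2} = o(1/n) is below the triangle threshold p ~ 1/n. Asymptotically E[X] ~ (c³/6)·n^{3(1−α)} = (3³/6)·n^{-1.5} → 0, so by Markov's inequality G has no triangles w.h.p.

E[X] ≈ 0.004; in regime p = Θ(1/n^{3/2}) E[X] tends to 0 (below the triangle threshold p ~ 1/n).


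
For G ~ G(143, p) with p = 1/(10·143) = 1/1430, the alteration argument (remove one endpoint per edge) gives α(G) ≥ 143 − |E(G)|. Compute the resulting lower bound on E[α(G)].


E[|E(G)|] = C(143, 2)·p = 10153 · (1/1430) = 71/10.
E[α(G)] ≥ n − E[|E(G)|] = 143 − 71/10 = 1359/10.
Numerically: ≈ 135.90000.
(This is only a lower bound; the true E[α(G)] may be larger.)

E[α(G)] ≥ 1359/10 ≈ 135.90000.


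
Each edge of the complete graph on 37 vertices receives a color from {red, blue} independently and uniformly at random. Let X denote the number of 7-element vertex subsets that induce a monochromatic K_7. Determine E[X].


Let X = Σ_S X_S over the C(37, 7) = 10295472 subsets S of size 7, where X_S = 1 if the K_7 on S is monochromatic.
For a fixed S, the K_7 on S has C(7, 2) = 21 edges. P[all 21 edges red] = (1/2)^21, and likewise for blue, so P[monochromatic] = 2·(1/2)^21 = 2^{1 − 21} = 1/1048576.
By linearity of expectation: E[X] = C(37, 7) · 2^{1 − 21} = 10295472 · 1/1048576 = 643467/65536.
Numerically: E[X] ≈ 9.818527.

E[X] = C(37,7)·2^(1−C(7,2)) = 643467/65536 ≈ 9.818527.


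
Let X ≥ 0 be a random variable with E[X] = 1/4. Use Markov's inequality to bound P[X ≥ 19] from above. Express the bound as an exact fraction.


μ = E[X] = 1/4, a = 19.
Markov: P[X ≥ 19] ≤ μ/a = (1/4)/19 = 1/76.
Numerically: ≈ 0.013158.
(Since a = 19 > μ = 0.250000, the bound 1/76 is < 1 and informative.)

P[X ≥ 19] ≤ 1/76 ≈ 0.013158.


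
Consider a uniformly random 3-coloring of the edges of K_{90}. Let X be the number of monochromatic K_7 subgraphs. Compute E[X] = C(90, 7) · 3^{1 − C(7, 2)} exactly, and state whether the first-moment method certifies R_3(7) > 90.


E[X] = C(90, 7) · 3^{1 − 21} = 7471375560 · 3^{−20} = 7471375560/3486784401.
As a reduced fraction: E[X] = 830152840/387420489 ≈ 2.142770.
Is E[X] < 1? NO.
Since E[X] ≥ 1, the first-moment bound is inconclusive at n = 90; it does NOT by itself certify R_3(7) > 90.

E[X] = 830152840/387420489 ≈ 2.142770; E[X] ≥ 1; first-moment method inconclusive here.


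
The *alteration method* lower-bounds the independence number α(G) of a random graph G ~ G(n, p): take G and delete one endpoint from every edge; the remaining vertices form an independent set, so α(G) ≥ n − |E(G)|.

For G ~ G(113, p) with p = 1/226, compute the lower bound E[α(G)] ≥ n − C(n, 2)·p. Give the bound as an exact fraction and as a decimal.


E[|E(G)|] = C(113, 2)·p = 6328 · (1/226) = 28.
E[α(G)] ≥ n − E[|E(G)|] = 113 − 28 = 85.
Numerically: ≈ 85.00000.
(This is only a lower bound; the true E[α(G)] may be larger.)

E[α(G)] ≥ 85 ≈ 85.00000.


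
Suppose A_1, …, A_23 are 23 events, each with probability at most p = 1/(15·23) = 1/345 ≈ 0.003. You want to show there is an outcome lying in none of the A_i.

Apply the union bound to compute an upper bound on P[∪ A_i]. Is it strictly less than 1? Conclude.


Union bound: P[∪_{i=1}^{23} A_i] ≤ Σ_i P[A_i] ≤ 23·p = 23·(1/345) = 1/15.
Numerically: 1/15 ≈ 0.067.
Is 1/15 < 1? YES.
Since P[∪ A_i] ≤ 1/15 < 1, the complement has P[∩ A_i^c] ≥ 1 − 1/15 = 14/15 > 0, so some outcome avoids every A_i.

23·p = 1/15 ≈ 0.067; existence CERTIFIED by the union bound.


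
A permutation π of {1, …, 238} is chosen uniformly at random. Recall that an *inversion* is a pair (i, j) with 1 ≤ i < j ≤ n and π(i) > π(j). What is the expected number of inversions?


Write X = Σ X_I over the C(238, 2) = 28203 pairs i < j, with X_I the indicator of one inversion.
There are 28203 indicators.
For each fixed pair i < j, the values π(i) and π(j) are two distinct elements of {1, …, 238} in uniformly random order; by symmetry P[π(i) > π(j)] = 1/2.
By linearity: E[X] = 28203 · (1/2) = C(238, 2) · (1/2) = 28203/2 = 28203/2 ≈ 14101.5000.

E[X] = 28203/2 = 14101.5000.


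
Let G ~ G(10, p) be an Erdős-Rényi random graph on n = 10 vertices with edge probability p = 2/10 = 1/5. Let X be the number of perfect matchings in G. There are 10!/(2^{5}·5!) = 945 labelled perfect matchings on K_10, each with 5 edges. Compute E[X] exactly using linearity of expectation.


K_10 has 10!/(2^{5}·5!) = 945 labelled perfect matchings.
For each such perfect matching H, let X_H = 1 if all 5 edges of H are present in G. Then P[X_H = 1] = p^{5} = (1/5)^{5} = 1/3125.
By linearity of expectation: E[X] = Σ_H E[X_H] = 945 · p^{5} = 945 · 1/3125 = 189/625.
Numerically: E[X] ≈ 0.3024.

E[X] = 945 · (1/5)^{5} = 189/625 ≈ 0.3024.
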